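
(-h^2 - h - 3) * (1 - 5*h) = 5*h^3 + 4*h^2 + 14*h - 3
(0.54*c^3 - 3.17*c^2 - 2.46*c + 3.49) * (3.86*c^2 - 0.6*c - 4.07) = 2.0844*c^5 - 12.5602*c^4 - 9.7914*c^3 + 27.8493*c^2 + 7.9182*c - 14.2043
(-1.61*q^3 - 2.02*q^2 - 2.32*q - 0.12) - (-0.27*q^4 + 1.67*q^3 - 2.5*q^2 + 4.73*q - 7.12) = 0.27*q^4 - 3.28*q^3 + 0.48*q^2 - 7.05*q + 7.0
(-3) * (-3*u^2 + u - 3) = 9*u^2 - 3*u + 9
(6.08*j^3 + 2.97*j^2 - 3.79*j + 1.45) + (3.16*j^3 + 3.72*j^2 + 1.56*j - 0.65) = 9.24*j^3 + 6.69*j^2 - 2.23*j + 0.8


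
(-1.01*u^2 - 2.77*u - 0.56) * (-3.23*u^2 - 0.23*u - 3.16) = 3.2623*u^4 + 9.1794*u^3 + 5.6375*u^2 + 8.882*u + 1.7696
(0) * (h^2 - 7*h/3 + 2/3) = 0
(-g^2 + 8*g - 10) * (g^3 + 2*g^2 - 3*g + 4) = -g^5 + 6*g^4 + 9*g^3 - 48*g^2 + 62*g - 40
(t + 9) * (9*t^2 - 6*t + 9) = 9*t^3 + 75*t^2 - 45*t + 81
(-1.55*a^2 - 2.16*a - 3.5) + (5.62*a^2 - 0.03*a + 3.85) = 4.07*a^2 - 2.19*a + 0.35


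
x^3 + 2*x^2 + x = x*(x + 1)^2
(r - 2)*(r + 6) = r^2 + 4*r - 12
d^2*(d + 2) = d^3 + 2*d^2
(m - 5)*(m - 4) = m^2 - 9*m + 20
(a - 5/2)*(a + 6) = a^2 + 7*a/2 - 15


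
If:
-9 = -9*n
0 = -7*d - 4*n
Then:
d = -4/7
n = 1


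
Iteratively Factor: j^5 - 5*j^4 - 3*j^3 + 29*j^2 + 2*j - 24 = (j + 1)*(j^4 - 6*j^3 + 3*j^2 + 26*j - 24) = (j - 3)*(j + 1)*(j^3 - 3*j^2 - 6*j + 8) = (j - 4)*(j - 3)*(j + 1)*(j^2 + j - 2) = (j - 4)*(j - 3)*(j + 1)*(j + 2)*(j - 1)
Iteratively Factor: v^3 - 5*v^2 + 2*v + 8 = (v - 2)*(v^2 - 3*v - 4) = (v - 2)*(v + 1)*(v - 4)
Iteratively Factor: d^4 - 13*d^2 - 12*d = (d)*(d^3 - 13*d - 12) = d*(d - 4)*(d^2 + 4*d + 3) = d*(d - 4)*(d + 3)*(d + 1)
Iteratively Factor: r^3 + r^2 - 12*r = (r + 4)*(r^2 - 3*r) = r*(r + 4)*(r - 3)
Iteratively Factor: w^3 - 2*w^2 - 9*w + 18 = (w - 3)*(w^2 + w - 6) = (w - 3)*(w + 3)*(w - 2)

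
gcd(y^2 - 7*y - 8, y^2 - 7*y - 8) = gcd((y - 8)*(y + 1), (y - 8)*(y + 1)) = y^2 - 7*y - 8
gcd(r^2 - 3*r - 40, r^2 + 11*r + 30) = r + 5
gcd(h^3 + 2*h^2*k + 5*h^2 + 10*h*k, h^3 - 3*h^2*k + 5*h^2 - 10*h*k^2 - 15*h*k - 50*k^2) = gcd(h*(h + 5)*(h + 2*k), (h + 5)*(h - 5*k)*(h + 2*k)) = h^2 + 2*h*k + 5*h + 10*k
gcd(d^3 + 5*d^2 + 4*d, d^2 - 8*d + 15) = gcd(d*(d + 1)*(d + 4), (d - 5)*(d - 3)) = 1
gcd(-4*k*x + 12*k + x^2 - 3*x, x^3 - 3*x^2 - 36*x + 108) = x - 3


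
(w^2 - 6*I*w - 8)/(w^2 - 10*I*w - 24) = (w - 2*I)/(w - 6*I)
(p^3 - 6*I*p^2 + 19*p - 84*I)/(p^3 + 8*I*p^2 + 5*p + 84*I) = (p - 7*I)/(p + 7*I)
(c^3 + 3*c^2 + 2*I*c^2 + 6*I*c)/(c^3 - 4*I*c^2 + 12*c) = (c + 3)/(c - 6*I)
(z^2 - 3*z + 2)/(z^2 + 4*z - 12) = (z - 1)/(z + 6)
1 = 1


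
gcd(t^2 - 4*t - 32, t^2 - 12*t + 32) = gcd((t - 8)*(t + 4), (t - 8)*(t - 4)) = t - 8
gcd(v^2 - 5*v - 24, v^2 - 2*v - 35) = 1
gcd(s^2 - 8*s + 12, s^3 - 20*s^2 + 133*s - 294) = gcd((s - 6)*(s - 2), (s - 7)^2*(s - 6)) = s - 6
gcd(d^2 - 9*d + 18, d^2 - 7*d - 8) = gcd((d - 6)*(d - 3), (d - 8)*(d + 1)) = 1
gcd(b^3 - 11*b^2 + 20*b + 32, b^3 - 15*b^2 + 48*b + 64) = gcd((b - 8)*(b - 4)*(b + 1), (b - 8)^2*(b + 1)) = b^2 - 7*b - 8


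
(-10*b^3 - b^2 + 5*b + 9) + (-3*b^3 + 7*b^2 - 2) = -13*b^3 + 6*b^2 + 5*b + 7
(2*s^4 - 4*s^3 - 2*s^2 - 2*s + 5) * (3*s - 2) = 6*s^5 - 16*s^4 + 2*s^3 - 2*s^2 + 19*s - 10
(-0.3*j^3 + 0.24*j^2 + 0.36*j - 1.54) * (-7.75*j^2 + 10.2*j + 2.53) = 2.325*j^5 - 4.92*j^4 - 1.101*j^3 + 16.2142*j^2 - 14.7972*j - 3.8962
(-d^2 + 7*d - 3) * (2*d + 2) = -2*d^3 + 12*d^2 + 8*d - 6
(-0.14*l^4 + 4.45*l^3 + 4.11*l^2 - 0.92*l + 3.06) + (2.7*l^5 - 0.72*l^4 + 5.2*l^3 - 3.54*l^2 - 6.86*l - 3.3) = 2.7*l^5 - 0.86*l^4 + 9.65*l^3 + 0.57*l^2 - 7.78*l - 0.24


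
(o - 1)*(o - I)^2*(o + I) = o^4 - o^3 - I*o^3 + o^2 + I*o^2 - o - I*o + I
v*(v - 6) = v^2 - 6*v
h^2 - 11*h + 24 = (h - 8)*(h - 3)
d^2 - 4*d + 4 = (d - 2)^2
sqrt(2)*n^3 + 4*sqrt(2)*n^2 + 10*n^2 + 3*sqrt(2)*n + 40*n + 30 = (n + 3)*(n + 5*sqrt(2))*(sqrt(2)*n + sqrt(2))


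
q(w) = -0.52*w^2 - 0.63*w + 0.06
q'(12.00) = -13.11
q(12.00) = -82.38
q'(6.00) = -6.87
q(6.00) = -22.44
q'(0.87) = -1.53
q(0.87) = -0.88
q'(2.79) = -3.53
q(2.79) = -5.75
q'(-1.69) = 1.13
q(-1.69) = -0.36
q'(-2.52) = 1.99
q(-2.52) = -1.65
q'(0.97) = -1.64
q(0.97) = -1.04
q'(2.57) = -3.30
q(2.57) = -4.99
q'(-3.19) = 2.69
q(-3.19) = -3.22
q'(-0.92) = 0.33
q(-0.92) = 0.20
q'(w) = -1.04*w - 0.63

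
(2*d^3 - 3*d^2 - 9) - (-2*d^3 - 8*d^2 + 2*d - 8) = 4*d^3 + 5*d^2 - 2*d - 1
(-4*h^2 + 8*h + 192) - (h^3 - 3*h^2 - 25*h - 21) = -h^3 - h^2 + 33*h + 213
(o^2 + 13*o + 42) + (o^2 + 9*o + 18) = 2*o^2 + 22*o + 60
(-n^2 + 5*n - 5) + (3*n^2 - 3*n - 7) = 2*n^2 + 2*n - 12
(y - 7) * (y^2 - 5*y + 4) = y^3 - 12*y^2 + 39*y - 28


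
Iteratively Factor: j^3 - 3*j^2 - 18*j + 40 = (j - 2)*(j^2 - j - 20) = (j - 2)*(j + 4)*(j - 5)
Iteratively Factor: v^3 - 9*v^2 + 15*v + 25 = (v - 5)*(v^2 - 4*v - 5) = (v - 5)^2*(v + 1)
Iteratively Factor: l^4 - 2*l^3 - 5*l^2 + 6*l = (l + 2)*(l^3 - 4*l^2 + 3*l) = (l - 3)*(l + 2)*(l^2 - l) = (l - 3)*(l - 1)*(l + 2)*(l)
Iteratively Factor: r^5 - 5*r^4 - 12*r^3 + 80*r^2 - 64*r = (r)*(r^4 - 5*r^3 - 12*r^2 + 80*r - 64) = r*(r - 1)*(r^3 - 4*r^2 - 16*r + 64) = r*(r - 4)*(r - 1)*(r^2 - 16) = r*(r - 4)*(r - 1)*(r + 4)*(r - 4)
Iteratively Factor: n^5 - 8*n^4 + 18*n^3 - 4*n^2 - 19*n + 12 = (n - 4)*(n^4 - 4*n^3 + 2*n^2 + 4*n - 3) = (n - 4)*(n - 1)*(n^3 - 3*n^2 - n + 3) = (n - 4)*(n - 3)*(n - 1)*(n^2 - 1) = (n - 4)*(n - 3)*(n - 1)^2*(n + 1)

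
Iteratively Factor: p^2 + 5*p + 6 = (p + 3)*(p + 2)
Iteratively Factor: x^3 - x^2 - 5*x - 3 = (x + 1)*(x^2 - 2*x - 3) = (x + 1)^2*(x - 3)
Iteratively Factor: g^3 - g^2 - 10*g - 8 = (g + 2)*(g^2 - 3*g - 4) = (g + 1)*(g + 2)*(g - 4)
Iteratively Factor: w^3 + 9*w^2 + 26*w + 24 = (w + 4)*(w^2 + 5*w + 6) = (w + 3)*(w + 4)*(w + 2)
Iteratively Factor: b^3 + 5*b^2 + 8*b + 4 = (b + 1)*(b^2 + 4*b + 4) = (b + 1)*(b + 2)*(b + 2)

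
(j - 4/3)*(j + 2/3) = j^2 - 2*j/3 - 8/9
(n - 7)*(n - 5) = n^2 - 12*n + 35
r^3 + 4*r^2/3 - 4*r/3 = r*(r - 2/3)*(r + 2)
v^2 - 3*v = v*(v - 3)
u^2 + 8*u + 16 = (u + 4)^2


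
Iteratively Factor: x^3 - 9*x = (x - 3)*(x^2 + 3*x) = x*(x - 3)*(x + 3)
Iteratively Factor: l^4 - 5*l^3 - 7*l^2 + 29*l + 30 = (l + 1)*(l^3 - 6*l^2 - l + 30) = (l + 1)*(l + 2)*(l^2 - 8*l + 15) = (l - 5)*(l + 1)*(l + 2)*(l - 3)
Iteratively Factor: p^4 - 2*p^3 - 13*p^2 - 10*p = (p)*(p^3 - 2*p^2 - 13*p - 10) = p*(p + 1)*(p^2 - 3*p - 10) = p*(p - 5)*(p + 1)*(p + 2)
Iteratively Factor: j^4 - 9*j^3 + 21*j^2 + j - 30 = (j - 2)*(j^3 - 7*j^2 + 7*j + 15) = (j - 3)*(j - 2)*(j^2 - 4*j - 5) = (j - 3)*(j - 2)*(j + 1)*(j - 5)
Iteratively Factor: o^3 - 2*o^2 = (o)*(o^2 - 2*o) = o*(o - 2)*(o)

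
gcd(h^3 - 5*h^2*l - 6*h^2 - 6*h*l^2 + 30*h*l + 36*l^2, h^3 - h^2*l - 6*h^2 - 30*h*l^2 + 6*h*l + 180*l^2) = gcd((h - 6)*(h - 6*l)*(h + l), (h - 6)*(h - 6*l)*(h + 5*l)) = h^2 - 6*h*l - 6*h + 36*l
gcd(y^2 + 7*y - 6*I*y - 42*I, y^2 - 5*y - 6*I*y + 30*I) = y - 6*I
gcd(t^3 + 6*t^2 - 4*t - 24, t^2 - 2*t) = t - 2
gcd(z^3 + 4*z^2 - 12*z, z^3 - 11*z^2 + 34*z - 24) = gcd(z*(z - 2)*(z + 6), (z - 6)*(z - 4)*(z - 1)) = 1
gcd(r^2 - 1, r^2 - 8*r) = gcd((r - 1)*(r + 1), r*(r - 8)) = 1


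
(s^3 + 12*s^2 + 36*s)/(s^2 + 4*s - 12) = s*(s + 6)/(s - 2)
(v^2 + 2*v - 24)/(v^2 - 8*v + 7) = (v^2 + 2*v - 24)/(v^2 - 8*v + 7)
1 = 1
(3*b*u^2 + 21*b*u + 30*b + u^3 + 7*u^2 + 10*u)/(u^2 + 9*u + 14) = (3*b*u + 15*b + u^2 + 5*u)/(u + 7)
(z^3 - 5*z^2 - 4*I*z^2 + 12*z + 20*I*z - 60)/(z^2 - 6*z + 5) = (z^2 - 4*I*z + 12)/(z - 1)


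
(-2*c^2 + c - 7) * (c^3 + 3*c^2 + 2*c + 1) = -2*c^5 - 5*c^4 - 8*c^3 - 21*c^2 - 13*c - 7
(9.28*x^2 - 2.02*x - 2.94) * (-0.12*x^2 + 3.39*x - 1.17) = -1.1136*x^4 + 31.7016*x^3 - 17.3526*x^2 - 7.6032*x + 3.4398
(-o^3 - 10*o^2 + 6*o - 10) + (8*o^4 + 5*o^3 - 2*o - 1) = 8*o^4 + 4*o^3 - 10*o^2 + 4*o - 11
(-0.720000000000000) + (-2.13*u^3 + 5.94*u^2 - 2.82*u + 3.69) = -2.13*u^3 + 5.94*u^2 - 2.82*u + 2.97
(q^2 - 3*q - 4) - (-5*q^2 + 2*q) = 6*q^2 - 5*q - 4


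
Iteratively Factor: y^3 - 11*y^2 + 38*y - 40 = (y - 2)*(y^2 - 9*y + 20) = (y - 4)*(y - 2)*(y - 5)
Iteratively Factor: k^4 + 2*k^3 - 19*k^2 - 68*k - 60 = (k - 5)*(k^3 + 7*k^2 + 16*k + 12) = (k - 5)*(k + 2)*(k^2 + 5*k + 6) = (k - 5)*(k + 2)*(k + 3)*(k + 2)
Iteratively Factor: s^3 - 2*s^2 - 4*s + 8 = (s - 2)*(s^2 - 4) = (s - 2)^2*(s + 2)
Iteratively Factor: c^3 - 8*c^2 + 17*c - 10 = (c - 5)*(c^2 - 3*c + 2) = (c - 5)*(c - 2)*(c - 1)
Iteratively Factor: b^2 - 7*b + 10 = (b - 2)*(b - 5)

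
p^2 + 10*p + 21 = (p + 3)*(p + 7)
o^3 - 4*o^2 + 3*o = o*(o - 3)*(o - 1)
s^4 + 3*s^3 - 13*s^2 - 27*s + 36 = (s - 3)*(s - 1)*(s + 3)*(s + 4)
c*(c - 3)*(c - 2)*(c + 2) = c^4 - 3*c^3 - 4*c^2 + 12*c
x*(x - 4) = x^2 - 4*x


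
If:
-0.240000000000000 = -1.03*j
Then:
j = 0.23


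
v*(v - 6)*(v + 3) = v^3 - 3*v^2 - 18*v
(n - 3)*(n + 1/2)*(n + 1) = n^3 - 3*n^2/2 - 4*n - 3/2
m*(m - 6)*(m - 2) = m^3 - 8*m^2 + 12*m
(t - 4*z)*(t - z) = t^2 - 5*t*z + 4*z^2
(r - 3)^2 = r^2 - 6*r + 9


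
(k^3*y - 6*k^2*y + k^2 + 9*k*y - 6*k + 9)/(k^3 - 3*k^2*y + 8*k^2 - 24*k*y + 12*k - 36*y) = (k^3*y - 6*k^2*y + k^2 + 9*k*y - 6*k + 9)/(k^3 - 3*k^2*y + 8*k^2 - 24*k*y + 12*k - 36*y)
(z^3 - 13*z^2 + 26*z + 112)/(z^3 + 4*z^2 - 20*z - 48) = (z^2 - 15*z + 56)/(z^2 + 2*z - 24)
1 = 1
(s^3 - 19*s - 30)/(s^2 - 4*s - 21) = (s^2 - 3*s - 10)/(s - 7)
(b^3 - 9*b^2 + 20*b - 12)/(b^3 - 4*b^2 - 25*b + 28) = (b^2 - 8*b + 12)/(b^2 - 3*b - 28)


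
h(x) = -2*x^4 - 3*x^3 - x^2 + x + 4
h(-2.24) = -19.89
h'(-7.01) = 2328.54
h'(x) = -8*x^3 - 9*x^2 - 2*x + 1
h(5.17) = -1860.99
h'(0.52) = -3.60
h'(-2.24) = 50.24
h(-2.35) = -25.93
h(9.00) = -15377.00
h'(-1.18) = 3.97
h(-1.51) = 0.14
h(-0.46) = 3.53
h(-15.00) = -91361.00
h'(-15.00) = 25006.00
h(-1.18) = 2.48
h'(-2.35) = 59.82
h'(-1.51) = 11.04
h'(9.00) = -6578.00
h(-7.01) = -3848.23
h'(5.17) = -1355.41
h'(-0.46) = 0.79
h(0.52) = 3.68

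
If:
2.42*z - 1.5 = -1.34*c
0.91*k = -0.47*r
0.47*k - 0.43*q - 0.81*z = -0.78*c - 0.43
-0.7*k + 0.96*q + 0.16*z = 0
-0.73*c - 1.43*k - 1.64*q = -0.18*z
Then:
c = 0.01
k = 0.10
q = -0.03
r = -0.20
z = 0.61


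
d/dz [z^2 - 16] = 2*z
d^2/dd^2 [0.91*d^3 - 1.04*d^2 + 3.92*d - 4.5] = 5.46*d - 2.08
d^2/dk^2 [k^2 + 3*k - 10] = 2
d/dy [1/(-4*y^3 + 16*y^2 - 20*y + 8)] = (3*y^2 - 8*y + 5)/(4*(y^3 - 4*y^2 + 5*y - 2)^2)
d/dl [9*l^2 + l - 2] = 18*l + 1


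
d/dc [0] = 0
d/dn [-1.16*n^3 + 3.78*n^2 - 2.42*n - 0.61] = -3.48*n^2 + 7.56*n - 2.42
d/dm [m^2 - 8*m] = 2*m - 8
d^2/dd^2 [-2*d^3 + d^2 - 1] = 2 - 12*d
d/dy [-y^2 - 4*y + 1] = -2*y - 4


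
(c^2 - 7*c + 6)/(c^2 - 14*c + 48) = (c - 1)/(c - 8)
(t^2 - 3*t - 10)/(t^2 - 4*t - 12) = (t - 5)/(t - 6)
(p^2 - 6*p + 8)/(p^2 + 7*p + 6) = (p^2 - 6*p + 8)/(p^2 + 7*p + 6)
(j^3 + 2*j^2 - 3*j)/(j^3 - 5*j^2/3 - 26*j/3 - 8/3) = 3*j*(-j^2 - 2*j + 3)/(-3*j^3 + 5*j^2 + 26*j + 8)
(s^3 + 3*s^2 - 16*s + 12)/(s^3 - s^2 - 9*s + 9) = (s^2 + 4*s - 12)/(s^2 - 9)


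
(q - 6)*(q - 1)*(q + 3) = q^3 - 4*q^2 - 15*q + 18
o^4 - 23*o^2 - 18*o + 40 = (o - 5)*(o - 1)*(o + 2)*(o + 4)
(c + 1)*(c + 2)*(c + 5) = c^3 + 8*c^2 + 17*c + 10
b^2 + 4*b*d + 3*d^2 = (b + d)*(b + 3*d)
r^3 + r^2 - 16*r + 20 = (r - 2)^2*(r + 5)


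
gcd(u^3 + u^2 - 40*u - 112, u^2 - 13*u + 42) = u - 7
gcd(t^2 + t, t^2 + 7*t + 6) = t + 1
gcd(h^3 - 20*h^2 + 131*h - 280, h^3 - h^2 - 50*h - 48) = h - 8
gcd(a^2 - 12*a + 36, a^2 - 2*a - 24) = a - 6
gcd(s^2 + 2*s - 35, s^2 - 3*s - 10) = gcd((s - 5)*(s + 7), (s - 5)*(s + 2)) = s - 5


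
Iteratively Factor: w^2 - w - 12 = (w - 4)*(w + 3)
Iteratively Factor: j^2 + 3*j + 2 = (j + 1)*(j + 2)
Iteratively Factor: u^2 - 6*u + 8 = (u - 2)*(u - 4)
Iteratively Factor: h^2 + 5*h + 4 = (h + 4)*(h + 1)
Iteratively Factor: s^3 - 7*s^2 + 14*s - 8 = (s - 1)*(s^2 - 6*s + 8) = (s - 4)*(s - 1)*(s - 2)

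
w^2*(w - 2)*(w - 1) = w^4 - 3*w^3 + 2*w^2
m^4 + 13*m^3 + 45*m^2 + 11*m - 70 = (m - 1)*(m + 2)*(m + 5)*(m + 7)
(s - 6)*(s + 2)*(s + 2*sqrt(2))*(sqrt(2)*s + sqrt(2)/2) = sqrt(2)*s^4 - 7*sqrt(2)*s^3/2 + 4*s^3 - 14*sqrt(2)*s^2 - 14*s^2 - 56*s - 6*sqrt(2)*s - 24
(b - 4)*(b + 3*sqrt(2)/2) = b^2 - 4*b + 3*sqrt(2)*b/2 - 6*sqrt(2)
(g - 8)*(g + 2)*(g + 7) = g^3 + g^2 - 58*g - 112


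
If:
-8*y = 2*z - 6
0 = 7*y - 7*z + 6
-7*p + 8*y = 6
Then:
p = -18/49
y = 3/7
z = 9/7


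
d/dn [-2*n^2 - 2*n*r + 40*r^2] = -4*n - 2*r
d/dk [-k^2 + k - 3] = 1 - 2*k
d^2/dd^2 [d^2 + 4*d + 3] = 2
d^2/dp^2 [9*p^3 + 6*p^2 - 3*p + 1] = 54*p + 12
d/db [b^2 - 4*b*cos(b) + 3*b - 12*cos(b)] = 4*b*sin(b) + 2*b + 12*sin(b) - 4*cos(b) + 3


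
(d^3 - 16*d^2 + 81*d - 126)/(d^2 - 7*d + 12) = (d^2 - 13*d + 42)/(d - 4)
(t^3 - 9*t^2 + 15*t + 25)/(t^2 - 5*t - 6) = (t^2 - 10*t + 25)/(t - 6)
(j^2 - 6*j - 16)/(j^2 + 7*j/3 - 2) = 3*(j^2 - 6*j - 16)/(3*j^2 + 7*j - 6)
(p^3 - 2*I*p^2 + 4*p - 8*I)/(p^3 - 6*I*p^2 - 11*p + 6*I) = (p^2 + 4)/(p^2 - 4*I*p - 3)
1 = 1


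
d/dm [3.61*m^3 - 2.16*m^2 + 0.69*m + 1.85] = 10.83*m^2 - 4.32*m + 0.69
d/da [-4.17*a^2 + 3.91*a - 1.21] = 3.91 - 8.34*a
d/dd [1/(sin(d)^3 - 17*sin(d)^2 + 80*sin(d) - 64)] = (10 - 3*sin(d))*cos(d)/((sin(d) - 8)^3*(sin(d) - 1)^2)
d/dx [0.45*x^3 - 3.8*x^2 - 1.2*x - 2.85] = 1.35*x^2 - 7.6*x - 1.2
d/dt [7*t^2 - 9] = 14*t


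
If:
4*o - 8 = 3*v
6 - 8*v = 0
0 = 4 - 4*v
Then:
No Solution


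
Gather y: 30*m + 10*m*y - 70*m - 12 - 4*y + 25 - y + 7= -40*m + y*(10*m - 5) + 20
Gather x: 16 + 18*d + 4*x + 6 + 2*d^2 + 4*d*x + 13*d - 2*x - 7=2*d^2 + 31*d + x*(4*d + 2) + 15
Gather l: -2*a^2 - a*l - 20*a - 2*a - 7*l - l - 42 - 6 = -2*a^2 - 22*a + l*(-a - 8) - 48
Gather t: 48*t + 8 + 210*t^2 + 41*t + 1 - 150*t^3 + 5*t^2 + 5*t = -150*t^3 + 215*t^2 + 94*t + 9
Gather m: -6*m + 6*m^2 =6*m^2 - 6*m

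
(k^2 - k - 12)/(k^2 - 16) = (k + 3)/(k + 4)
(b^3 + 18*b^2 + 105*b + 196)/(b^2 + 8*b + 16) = (b^2 + 14*b + 49)/(b + 4)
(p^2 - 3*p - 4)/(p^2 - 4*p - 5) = (p - 4)/(p - 5)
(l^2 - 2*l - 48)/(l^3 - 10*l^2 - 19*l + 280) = (l + 6)/(l^2 - 2*l - 35)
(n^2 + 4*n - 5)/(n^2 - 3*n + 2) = (n + 5)/(n - 2)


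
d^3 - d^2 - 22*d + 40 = (d - 4)*(d - 2)*(d + 5)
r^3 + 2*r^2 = r^2*(r + 2)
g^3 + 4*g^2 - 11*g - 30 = (g - 3)*(g + 2)*(g + 5)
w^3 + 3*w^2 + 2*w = w*(w + 1)*(w + 2)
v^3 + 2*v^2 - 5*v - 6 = (v - 2)*(v + 1)*(v + 3)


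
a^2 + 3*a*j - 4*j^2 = (a - j)*(a + 4*j)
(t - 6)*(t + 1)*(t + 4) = t^3 - t^2 - 26*t - 24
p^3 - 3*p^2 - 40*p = p*(p - 8)*(p + 5)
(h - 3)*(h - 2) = h^2 - 5*h + 6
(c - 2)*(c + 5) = c^2 + 3*c - 10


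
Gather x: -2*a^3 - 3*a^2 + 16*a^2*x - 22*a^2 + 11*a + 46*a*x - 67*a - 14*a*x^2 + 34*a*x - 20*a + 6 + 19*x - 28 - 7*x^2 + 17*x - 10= -2*a^3 - 25*a^2 - 76*a + x^2*(-14*a - 7) + x*(16*a^2 + 80*a + 36) - 32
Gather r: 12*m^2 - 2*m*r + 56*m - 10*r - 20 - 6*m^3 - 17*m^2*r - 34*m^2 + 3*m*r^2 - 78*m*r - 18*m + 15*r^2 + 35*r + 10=-6*m^3 - 22*m^2 + 38*m + r^2*(3*m + 15) + r*(-17*m^2 - 80*m + 25) - 10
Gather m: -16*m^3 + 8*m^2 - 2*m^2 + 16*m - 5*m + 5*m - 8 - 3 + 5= -16*m^3 + 6*m^2 + 16*m - 6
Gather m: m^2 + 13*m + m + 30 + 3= m^2 + 14*m + 33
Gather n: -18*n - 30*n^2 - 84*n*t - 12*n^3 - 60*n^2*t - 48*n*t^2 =-12*n^3 + n^2*(-60*t - 30) + n*(-48*t^2 - 84*t - 18)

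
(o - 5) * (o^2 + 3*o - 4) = o^3 - 2*o^2 - 19*o + 20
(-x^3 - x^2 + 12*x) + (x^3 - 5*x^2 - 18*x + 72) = -6*x^2 - 6*x + 72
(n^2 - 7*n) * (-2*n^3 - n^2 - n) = -2*n^5 + 13*n^4 + 6*n^3 + 7*n^2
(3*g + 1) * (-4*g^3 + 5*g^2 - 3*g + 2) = -12*g^4 + 11*g^3 - 4*g^2 + 3*g + 2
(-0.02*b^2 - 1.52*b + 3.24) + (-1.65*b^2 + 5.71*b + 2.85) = -1.67*b^2 + 4.19*b + 6.09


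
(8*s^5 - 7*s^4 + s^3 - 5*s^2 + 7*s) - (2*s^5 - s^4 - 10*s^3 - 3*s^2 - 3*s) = 6*s^5 - 6*s^4 + 11*s^3 - 2*s^2 + 10*s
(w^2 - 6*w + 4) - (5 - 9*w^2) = 10*w^2 - 6*w - 1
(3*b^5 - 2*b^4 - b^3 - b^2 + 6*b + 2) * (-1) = -3*b^5 + 2*b^4 + b^3 + b^2 - 6*b - 2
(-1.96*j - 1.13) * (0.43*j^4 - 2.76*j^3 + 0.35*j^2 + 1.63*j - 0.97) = -0.8428*j^5 + 4.9237*j^4 + 2.4328*j^3 - 3.5903*j^2 + 0.0593000000000004*j + 1.0961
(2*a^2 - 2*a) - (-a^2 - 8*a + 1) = 3*a^2 + 6*a - 1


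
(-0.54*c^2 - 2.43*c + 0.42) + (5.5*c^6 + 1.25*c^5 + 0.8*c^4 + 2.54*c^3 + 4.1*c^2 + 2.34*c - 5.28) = 5.5*c^6 + 1.25*c^5 + 0.8*c^4 + 2.54*c^3 + 3.56*c^2 - 0.0900000000000003*c - 4.86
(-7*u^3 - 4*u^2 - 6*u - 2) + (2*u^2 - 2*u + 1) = -7*u^3 - 2*u^2 - 8*u - 1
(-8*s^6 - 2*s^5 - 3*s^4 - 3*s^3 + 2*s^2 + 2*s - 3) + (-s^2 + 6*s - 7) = -8*s^6 - 2*s^5 - 3*s^4 - 3*s^3 + s^2 + 8*s - 10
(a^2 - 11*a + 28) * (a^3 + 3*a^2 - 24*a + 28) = a^5 - 8*a^4 - 29*a^3 + 376*a^2 - 980*a + 784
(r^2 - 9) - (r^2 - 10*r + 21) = 10*r - 30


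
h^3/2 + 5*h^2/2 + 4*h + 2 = (h/2 + 1)*(h + 1)*(h + 2)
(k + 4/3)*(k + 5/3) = k^2 + 3*k + 20/9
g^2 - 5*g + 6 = (g - 3)*(g - 2)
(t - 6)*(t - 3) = t^2 - 9*t + 18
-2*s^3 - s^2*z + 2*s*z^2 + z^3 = (-s + z)*(s + z)*(2*s + z)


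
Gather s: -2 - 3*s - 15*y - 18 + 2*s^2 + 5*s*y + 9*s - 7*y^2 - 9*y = 2*s^2 + s*(5*y + 6) - 7*y^2 - 24*y - 20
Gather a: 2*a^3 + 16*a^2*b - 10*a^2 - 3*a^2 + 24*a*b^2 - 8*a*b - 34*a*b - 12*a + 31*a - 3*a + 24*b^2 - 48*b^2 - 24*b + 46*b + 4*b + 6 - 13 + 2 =2*a^3 + a^2*(16*b - 13) + a*(24*b^2 - 42*b + 16) - 24*b^2 + 26*b - 5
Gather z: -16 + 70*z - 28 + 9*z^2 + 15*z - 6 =9*z^2 + 85*z - 50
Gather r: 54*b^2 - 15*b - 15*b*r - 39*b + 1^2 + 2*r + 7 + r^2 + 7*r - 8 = 54*b^2 - 54*b + r^2 + r*(9 - 15*b)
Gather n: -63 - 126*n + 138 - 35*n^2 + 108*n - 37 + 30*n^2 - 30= -5*n^2 - 18*n + 8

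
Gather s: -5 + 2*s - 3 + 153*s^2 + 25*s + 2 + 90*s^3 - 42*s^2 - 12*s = 90*s^3 + 111*s^2 + 15*s - 6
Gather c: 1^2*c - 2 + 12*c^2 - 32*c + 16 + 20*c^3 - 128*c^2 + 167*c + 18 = 20*c^3 - 116*c^2 + 136*c + 32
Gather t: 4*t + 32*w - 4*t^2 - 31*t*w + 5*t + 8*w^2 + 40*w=-4*t^2 + t*(9 - 31*w) + 8*w^2 + 72*w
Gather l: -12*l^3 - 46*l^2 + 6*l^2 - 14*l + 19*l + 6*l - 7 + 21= -12*l^3 - 40*l^2 + 11*l + 14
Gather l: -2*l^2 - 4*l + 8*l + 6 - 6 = -2*l^2 + 4*l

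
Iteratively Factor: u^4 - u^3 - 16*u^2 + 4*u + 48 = (u - 2)*(u^3 + u^2 - 14*u - 24) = (u - 2)*(u + 3)*(u^2 - 2*u - 8) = (u - 4)*(u - 2)*(u + 3)*(u + 2)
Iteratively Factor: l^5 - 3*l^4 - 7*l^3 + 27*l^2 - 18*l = (l - 2)*(l^4 - l^3 - 9*l^2 + 9*l) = (l - 3)*(l - 2)*(l^3 + 2*l^2 - 3*l) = l*(l - 3)*(l - 2)*(l^2 + 2*l - 3) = l*(l - 3)*(l - 2)*(l - 1)*(l + 3)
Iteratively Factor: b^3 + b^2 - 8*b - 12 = (b + 2)*(b^2 - b - 6) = (b - 3)*(b + 2)*(b + 2)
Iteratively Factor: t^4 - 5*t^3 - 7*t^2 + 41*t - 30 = (t - 5)*(t^3 - 7*t + 6) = (t - 5)*(t - 2)*(t^2 + 2*t - 3) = (t - 5)*(t - 2)*(t - 1)*(t + 3)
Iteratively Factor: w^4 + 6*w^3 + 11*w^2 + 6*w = (w + 2)*(w^3 + 4*w^2 + 3*w) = (w + 2)*(w + 3)*(w^2 + w) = w*(w + 2)*(w + 3)*(w + 1)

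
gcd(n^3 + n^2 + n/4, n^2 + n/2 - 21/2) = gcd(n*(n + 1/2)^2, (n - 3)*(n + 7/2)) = 1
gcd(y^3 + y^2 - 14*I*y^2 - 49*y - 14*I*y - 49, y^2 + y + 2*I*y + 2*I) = y + 1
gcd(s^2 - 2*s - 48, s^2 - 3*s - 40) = s - 8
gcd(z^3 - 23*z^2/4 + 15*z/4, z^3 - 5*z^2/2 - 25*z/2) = z^2 - 5*z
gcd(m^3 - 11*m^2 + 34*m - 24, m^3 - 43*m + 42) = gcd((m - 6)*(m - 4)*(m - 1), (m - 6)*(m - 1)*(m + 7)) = m^2 - 7*m + 6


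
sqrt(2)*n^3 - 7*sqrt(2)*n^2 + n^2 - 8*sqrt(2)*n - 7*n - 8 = (n - 8)*(n + 1)*(sqrt(2)*n + 1)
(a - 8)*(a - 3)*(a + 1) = a^3 - 10*a^2 + 13*a + 24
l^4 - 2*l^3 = l^3*(l - 2)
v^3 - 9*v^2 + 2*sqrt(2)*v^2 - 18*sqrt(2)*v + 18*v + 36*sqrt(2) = (v - 6)*(v - 3)*(v + 2*sqrt(2))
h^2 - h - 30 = (h - 6)*(h + 5)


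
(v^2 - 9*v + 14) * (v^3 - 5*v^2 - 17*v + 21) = v^5 - 14*v^4 + 42*v^3 + 104*v^2 - 427*v + 294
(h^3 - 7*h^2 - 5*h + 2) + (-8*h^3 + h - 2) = -7*h^3 - 7*h^2 - 4*h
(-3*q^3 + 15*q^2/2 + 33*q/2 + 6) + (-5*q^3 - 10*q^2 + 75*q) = -8*q^3 - 5*q^2/2 + 183*q/2 + 6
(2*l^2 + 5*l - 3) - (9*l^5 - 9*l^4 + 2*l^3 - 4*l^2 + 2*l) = -9*l^5 + 9*l^4 - 2*l^3 + 6*l^2 + 3*l - 3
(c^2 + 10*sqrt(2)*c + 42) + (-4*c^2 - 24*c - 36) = -3*c^2 - 24*c + 10*sqrt(2)*c + 6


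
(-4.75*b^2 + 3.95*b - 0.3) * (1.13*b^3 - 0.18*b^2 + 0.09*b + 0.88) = -5.3675*b^5 + 5.3185*b^4 - 1.4775*b^3 - 3.7705*b^2 + 3.449*b - 0.264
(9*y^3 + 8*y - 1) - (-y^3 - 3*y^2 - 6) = 10*y^3 + 3*y^2 + 8*y + 5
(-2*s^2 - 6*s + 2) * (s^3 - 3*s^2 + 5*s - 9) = -2*s^5 + 10*s^3 - 18*s^2 + 64*s - 18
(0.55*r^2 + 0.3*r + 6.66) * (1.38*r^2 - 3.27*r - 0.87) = 0.759*r^4 - 1.3845*r^3 + 7.7313*r^2 - 22.0392*r - 5.7942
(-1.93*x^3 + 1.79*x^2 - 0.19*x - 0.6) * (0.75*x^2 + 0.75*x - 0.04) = -1.4475*x^5 - 0.105*x^4 + 1.2772*x^3 - 0.6641*x^2 - 0.4424*x + 0.024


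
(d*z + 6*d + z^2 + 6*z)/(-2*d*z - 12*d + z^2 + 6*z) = (d + z)/(-2*d + z)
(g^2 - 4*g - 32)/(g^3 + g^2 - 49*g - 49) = (g^2 - 4*g - 32)/(g^3 + g^2 - 49*g - 49)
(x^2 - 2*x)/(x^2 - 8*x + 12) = x/(x - 6)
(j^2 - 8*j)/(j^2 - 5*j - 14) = j*(8 - j)/(-j^2 + 5*j + 14)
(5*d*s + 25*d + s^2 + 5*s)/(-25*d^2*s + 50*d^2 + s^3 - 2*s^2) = (s + 5)/(-5*d*s + 10*d + s^2 - 2*s)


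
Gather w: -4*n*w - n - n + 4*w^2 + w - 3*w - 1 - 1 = -2*n + 4*w^2 + w*(-4*n - 2) - 2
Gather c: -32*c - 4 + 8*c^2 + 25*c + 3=8*c^2 - 7*c - 1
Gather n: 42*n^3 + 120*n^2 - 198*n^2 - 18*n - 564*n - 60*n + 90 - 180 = 42*n^3 - 78*n^2 - 642*n - 90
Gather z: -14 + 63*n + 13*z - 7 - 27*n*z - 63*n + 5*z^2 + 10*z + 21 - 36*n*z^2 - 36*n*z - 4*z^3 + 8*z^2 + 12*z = -4*z^3 + z^2*(13 - 36*n) + z*(35 - 63*n)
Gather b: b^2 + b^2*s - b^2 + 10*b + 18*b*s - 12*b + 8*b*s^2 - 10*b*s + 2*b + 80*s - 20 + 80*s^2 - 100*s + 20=b^2*s + b*(8*s^2 + 8*s) + 80*s^2 - 20*s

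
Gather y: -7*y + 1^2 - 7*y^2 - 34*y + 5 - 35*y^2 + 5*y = -42*y^2 - 36*y + 6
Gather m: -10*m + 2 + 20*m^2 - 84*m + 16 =20*m^2 - 94*m + 18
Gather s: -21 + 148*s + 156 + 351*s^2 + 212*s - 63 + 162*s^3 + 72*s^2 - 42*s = 162*s^3 + 423*s^2 + 318*s + 72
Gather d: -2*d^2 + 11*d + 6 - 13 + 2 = -2*d^2 + 11*d - 5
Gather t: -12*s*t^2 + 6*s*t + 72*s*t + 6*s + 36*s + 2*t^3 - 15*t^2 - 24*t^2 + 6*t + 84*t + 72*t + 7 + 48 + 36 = 42*s + 2*t^3 + t^2*(-12*s - 39) + t*(78*s + 162) + 91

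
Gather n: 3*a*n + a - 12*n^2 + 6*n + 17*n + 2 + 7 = a - 12*n^2 + n*(3*a + 23) + 9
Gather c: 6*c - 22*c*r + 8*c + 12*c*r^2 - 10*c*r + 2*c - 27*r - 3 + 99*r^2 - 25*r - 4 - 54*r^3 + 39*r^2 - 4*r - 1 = c*(12*r^2 - 32*r + 16) - 54*r^3 + 138*r^2 - 56*r - 8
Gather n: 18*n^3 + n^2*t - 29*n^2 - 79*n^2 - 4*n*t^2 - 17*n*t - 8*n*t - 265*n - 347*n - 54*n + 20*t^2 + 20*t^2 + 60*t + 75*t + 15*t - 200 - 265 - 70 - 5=18*n^3 + n^2*(t - 108) + n*(-4*t^2 - 25*t - 666) + 40*t^2 + 150*t - 540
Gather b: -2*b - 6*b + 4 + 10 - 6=8 - 8*b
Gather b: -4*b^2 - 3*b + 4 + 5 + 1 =-4*b^2 - 3*b + 10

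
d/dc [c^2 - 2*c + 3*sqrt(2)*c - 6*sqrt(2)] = 2*c - 2 + 3*sqrt(2)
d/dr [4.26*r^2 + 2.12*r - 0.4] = 8.52*r + 2.12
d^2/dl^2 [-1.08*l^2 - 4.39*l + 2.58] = -2.16000000000000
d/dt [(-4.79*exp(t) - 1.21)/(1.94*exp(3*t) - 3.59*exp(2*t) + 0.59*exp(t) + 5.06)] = (18.5852*exp(3*t) - 10.1539*exp(2*t) - 8.6878*exp(t) - 23.5235)*exp(t)/(3.7636*exp(6*t) - 13.9292*exp(5*t) + 15.1773*exp(4*t) + 15.3966*exp(3*t) - 35.9827*exp(2*t) + 5.9708*exp(t) + 25.6036)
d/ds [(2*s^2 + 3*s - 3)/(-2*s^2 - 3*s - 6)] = 9*(-4*s - 3)/(4*s^4 + 12*s^3 + 33*s^2 + 36*s + 36)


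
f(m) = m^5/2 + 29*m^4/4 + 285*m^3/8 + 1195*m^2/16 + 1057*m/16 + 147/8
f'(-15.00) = 50559.81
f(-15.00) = -117058.50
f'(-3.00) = -0.69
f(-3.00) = -3.75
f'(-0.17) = 43.62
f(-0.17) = 9.13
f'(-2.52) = 5.07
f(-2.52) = -2.35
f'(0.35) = 132.72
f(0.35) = 52.28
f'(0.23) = 106.43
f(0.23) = 37.97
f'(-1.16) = -4.14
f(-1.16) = -1.29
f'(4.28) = 5775.76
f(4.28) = 7613.32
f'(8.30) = 37114.90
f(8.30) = 80184.31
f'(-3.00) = -0.69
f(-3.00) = -3.75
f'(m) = 5*m^4/2 + 29*m^3 + 855*m^2/8 + 1195*m/8 + 1057/16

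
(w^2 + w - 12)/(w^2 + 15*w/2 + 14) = 2*(w - 3)/(2*w + 7)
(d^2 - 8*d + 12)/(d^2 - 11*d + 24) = (d^2 - 8*d + 12)/(d^2 - 11*d + 24)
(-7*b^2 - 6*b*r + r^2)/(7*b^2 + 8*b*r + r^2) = (-7*b + r)/(7*b + r)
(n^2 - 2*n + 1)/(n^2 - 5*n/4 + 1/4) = 4*(n - 1)/(4*n - 1)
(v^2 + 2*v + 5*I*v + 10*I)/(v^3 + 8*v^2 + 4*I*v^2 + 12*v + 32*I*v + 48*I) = (v + 5*I)/(v^2 + v*(6 + 4*I) + 24*I)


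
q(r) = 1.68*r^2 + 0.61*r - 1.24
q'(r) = 3.36*r + 0.61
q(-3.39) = 16.00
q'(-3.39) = -10.78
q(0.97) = 0.93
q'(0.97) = 3.87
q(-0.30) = -1.27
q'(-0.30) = -0.40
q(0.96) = 0.89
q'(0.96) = 3.84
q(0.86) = 0.53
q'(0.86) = 3.50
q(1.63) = 4.22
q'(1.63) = 6.09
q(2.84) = 14.04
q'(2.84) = 10.15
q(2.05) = 7.07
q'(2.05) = 7.50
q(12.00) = 248.00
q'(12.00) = 40.93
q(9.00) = 140.33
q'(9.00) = 30.85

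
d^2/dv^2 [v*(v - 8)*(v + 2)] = 6*v - 12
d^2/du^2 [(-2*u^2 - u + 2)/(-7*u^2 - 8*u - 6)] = 2*(-63*u^3 - 546*u^2 - 462*u - 20)/(343*u^6 + 1176*u^5 + 2226*u^4 + 2528*u^3 + 1908*u^2 + 864*u + 216)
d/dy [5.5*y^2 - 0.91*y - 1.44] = 11.0*y - 0.91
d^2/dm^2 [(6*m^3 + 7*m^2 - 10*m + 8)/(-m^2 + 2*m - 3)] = 2*(-10*m^3 + 147*m^2 - 204*m - 11)/(m^6 - 6*m^5 + 21*m^4 - 44*m^3 + 63*m^2 - 54*m + 27)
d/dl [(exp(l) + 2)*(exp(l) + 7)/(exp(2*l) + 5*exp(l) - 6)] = 4*(-exp(2*l) - 10*exp(l) - 31)*exp(l)/(exp(4*l) + 10*exp(3*l) + 13*exp(2*l) - 60*exp(l) + 36)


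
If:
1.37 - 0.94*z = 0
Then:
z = 1.46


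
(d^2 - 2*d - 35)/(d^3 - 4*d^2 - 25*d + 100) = (d - 7)/(d^2 - 9*d + 20)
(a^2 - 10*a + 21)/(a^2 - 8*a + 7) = (a - 3)/(a - 1)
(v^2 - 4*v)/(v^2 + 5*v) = (v - 4)/(v + 5)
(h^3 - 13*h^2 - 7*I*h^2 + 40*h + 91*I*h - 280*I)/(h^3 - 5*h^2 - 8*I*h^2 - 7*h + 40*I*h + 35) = (h - 8)/(h - I)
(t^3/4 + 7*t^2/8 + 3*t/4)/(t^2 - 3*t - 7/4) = t*(2*t^2 + 7*t + 6)/(2*(4*t^2 - 12*t - 7))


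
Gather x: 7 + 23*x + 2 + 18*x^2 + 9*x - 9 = 18*x^2 + 32*x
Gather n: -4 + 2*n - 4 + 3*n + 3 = 5*n - 5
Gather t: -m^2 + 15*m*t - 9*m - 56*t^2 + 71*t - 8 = -m^2 - 9*m - 56*t^2 + t*(15*m + 71) - 8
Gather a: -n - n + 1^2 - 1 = -2*n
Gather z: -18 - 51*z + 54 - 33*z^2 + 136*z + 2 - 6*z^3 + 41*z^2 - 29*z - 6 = -6*z^3 + 8*z^2 + 56*z + 32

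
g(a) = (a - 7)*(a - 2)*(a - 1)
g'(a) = (a - 7)*(a - 2) + (a - 7)*(a - 1) + (a - 2)*(a - 1)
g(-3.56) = -267.73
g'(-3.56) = 132.22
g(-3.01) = -201.10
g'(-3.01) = 110.38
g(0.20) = -9.79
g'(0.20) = 19.12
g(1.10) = 0.53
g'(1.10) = 4.63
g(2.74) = -5.49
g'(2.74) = -9.28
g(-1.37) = -66.85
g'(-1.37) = 56.03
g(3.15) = -9.52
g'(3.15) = -10.23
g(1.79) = 0.86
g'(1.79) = -3.19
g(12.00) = 550.00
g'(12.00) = 215.00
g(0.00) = -14.00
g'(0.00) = 23.00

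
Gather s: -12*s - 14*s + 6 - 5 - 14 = -26*s - 13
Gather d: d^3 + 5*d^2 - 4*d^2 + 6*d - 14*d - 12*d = d^3 + d^2 - 20*d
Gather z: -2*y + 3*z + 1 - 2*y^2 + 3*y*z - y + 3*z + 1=-2*y^2 - 3*y + z*(3*y + 6) + 2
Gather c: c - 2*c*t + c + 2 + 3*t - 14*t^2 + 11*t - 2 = c*(2 - 2*t) - 14*t^2 + 14*t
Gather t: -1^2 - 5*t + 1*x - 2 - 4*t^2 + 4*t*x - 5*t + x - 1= -4*t^2 + t*(4*x - 10) + 2*x - 4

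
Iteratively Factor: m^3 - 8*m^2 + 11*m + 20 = (m - 4)*(m^2 - 4*m - 5) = (m - 4)*(m + 1)*(m - 5)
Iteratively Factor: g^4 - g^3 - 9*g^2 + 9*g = (g - 3)*(g^3 + 2*g^2 - 3*g) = g*(g - 3)*(g^2 + 2*g - 3) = g*(g - 3)*(g + 3)*(g - 1)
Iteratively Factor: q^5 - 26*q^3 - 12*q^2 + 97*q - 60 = (q - 5)*(q^4 + 5*q^3 - q^2 - 17*q + 12) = (q - 5)*(q - 1)*(q^3 + 6*q^2 + 5*q - 12) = (q - 5)*(q - 1)^2*(q^2 + 7*q + 12) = (q - 5)*(q - 1)^2*(q + 4)*(q + 3)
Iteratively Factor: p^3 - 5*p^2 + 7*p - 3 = (p - 3)*(p^2 - 2*p + 1) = (p - 3)*(p - 1)*(p - 1)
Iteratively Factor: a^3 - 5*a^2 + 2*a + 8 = (a - 4)*(a^2 - a - 2) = (a - 4)*(a - 2)*(a + 1)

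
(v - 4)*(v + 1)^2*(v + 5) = v^4 + 3*v^3 - 17*v^2 - 39*v - 20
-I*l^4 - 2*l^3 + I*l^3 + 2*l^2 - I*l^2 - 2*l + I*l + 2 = (l - 2*I)*(l - I)*(l + I)*(-I*l + I)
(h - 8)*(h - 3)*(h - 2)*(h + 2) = h^4 - 11*h^3 + 20*h^2 + 44*h - 96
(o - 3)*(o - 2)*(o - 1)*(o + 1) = o^4 - 5*o^3 + 5*o^2 + 5*o - 6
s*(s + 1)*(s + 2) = s^3 + 3*s^2 + 2*s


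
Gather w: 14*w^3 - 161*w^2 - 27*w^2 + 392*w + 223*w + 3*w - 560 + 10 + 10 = 14*w^3 - 188*w^2 + 618*w - 540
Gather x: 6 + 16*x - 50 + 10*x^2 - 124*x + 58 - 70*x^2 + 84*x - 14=-60*x^2 - 24*x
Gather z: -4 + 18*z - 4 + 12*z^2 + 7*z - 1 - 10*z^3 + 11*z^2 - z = -10*z^3 + 23*z^2 + 24*z - 9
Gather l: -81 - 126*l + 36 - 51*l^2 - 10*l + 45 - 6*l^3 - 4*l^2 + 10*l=-6*l^3 - 55*l^2 - 126*l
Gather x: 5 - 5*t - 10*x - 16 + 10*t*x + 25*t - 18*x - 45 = 20*t + x*(10*t - 28) - 56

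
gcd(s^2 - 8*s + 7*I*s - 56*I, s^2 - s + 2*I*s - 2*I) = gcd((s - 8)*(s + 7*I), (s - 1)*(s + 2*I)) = 1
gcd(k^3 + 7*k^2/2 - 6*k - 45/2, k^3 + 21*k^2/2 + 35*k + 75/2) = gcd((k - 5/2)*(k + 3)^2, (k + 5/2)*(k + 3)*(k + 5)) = k + 3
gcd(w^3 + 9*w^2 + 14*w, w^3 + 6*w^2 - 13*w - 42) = w^2 + 9*w + 14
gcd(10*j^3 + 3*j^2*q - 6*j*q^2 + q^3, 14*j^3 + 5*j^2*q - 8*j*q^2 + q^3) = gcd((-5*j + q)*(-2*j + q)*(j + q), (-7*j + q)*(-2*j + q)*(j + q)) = -2*j^2 - j*q + q^2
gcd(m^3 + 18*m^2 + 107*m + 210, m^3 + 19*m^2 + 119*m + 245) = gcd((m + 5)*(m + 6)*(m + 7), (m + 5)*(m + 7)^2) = m^2 + 12*m + 35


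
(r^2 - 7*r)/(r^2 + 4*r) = (r - 7)/(r + 4)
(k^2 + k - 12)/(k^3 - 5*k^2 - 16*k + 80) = (k - 3)/(k^2 - 9*k + 20)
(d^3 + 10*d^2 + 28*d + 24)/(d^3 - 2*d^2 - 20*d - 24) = (d + 6)/(d - 6)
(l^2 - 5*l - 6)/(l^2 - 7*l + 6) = (l + 1)/(l - 1)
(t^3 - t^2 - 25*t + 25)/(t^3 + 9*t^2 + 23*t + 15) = (t^2 - 6*t + 5)/(t^2 + 4*t + 3)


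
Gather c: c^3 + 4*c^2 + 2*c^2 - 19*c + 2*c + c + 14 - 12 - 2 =c^3 + 6*c^2 - 16*c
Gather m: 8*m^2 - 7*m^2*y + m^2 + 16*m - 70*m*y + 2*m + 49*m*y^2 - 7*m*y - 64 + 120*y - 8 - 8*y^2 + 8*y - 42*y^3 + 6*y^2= m^2*(9 - 7*y) + m*(49*y^2 - 77*y + 18) - 42*y^3 - 2*y^2 + 128*y - 72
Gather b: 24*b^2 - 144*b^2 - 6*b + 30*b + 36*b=-120*b^2 + 60*b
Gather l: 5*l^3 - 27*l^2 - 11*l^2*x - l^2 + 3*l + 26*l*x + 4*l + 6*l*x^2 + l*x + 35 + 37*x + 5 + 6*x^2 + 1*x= 5*l^3 + l^2*(-11*x - 28) + l*(6*x^2 + 27*x + 7) + 6*x^2 + 38*x + 40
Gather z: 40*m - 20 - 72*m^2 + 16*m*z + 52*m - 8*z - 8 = -72*m^2 + 92*m + z*(16*m - 8) - 28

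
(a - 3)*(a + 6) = a^2 + 3*a - 18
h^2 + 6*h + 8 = (h + 2)*(h + 4)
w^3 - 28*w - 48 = (w - 6)*(w + 2)*(w + 4)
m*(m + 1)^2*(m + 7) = m^4 + 9*m^3 + 15*m^2 + 7*m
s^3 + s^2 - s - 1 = (s - 1)*(s + 1)^2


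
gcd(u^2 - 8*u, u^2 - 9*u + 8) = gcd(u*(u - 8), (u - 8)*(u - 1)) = u - 8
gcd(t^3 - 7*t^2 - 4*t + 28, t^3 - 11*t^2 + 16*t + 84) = t^2 - 5*t - 14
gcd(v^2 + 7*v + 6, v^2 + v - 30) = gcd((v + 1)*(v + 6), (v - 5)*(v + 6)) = v + 6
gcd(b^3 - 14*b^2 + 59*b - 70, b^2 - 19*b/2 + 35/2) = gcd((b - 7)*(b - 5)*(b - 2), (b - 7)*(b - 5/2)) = b - 7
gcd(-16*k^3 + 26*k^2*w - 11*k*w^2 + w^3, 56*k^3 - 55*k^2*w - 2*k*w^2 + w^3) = 8*k^2 - 9*k*w + w^2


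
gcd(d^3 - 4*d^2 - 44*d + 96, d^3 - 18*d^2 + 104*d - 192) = d - 8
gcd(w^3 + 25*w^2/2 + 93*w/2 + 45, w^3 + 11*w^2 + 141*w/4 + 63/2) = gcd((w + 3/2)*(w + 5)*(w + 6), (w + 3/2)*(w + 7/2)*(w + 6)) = w^2 + 15*w/2 + 9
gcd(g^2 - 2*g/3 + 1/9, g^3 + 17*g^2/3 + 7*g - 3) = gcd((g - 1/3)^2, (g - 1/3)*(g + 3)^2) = g - 1/3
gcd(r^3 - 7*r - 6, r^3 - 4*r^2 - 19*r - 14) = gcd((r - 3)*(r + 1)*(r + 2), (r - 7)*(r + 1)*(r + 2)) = r^2 + 3*r + 2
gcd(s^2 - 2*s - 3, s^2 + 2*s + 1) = s + 1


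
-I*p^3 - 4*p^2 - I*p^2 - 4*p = p*(p - 4*I)*(-I*p - I)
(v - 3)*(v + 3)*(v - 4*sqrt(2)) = v^3 - 4*sqrt(2)*v^2 - 9*v + 36*sqrt(2)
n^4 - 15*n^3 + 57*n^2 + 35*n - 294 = (n - 7)^2*(n - 3)*(n + 2)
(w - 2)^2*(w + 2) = w^3 - 2*w^2 - 4*w + 8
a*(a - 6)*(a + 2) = a^3 - 4*a^2 - 12*a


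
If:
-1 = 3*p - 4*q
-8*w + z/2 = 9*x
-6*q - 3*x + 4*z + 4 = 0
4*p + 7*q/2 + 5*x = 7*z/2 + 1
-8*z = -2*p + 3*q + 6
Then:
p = 263/187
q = 244/187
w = 4057/1496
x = -460/187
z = -166/187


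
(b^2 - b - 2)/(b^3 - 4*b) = (b + 1)/(b*(b + 2))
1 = 1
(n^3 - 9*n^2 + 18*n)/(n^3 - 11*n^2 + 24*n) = (n - 6)/(n - 8)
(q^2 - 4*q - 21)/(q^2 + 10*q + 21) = (q - 7)/(q + 7)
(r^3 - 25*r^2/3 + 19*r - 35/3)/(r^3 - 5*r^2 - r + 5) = (r - 7/3)/(r + 1)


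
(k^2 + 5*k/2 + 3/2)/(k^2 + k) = (k + 3/2)/k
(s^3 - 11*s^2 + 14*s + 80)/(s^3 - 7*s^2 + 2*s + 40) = (s - 8)/(s - 4)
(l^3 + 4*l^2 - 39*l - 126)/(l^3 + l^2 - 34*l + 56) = (l^2 - 3*l - 18)/(l^2 - 6*l + 8)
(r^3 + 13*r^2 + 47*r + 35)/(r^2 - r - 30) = (r^2 + 8*r + 7)/(r - 6)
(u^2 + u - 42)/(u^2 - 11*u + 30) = (u + 7)/(u - 5)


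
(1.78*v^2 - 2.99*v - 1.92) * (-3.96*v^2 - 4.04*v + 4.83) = -7.0488*v^4 + 4.6492*v^3 + 28.2802*v^2 - 6.6849*v - 9.2736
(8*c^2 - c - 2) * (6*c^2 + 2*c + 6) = 48*c^4 + 10*c^3 + 34*c^2 - 10*c - 12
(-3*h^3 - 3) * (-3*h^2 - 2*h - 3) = 9*h^5 + 6*h^4 + 9*h^3 + 9*h^2 + 6*h + 9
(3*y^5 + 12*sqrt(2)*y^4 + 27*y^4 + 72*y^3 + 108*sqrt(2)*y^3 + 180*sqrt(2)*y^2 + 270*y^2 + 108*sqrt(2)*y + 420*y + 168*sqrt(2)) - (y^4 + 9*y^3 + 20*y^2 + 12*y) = 3*y^5 + 12*sqrt(2)*y^4 + 26*y^4 + 63*y^3 + 108*sqrt(2)*y^3 + 250*y^2 + 180*sqrt(2)*y^2 + 108*sqrt(2)*y + 408*y + 168*sqrt(2)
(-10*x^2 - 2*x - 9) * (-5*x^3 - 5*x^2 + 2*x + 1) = 50*x^5 + 60*x^4 + 35*x^3 + 31*x^2 - 20*x - 9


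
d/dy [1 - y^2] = -2*y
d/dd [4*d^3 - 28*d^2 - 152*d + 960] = 12*d^2 - 56*d - 152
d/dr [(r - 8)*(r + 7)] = 2*r - 1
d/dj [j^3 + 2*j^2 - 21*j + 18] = 3*j^2 + 4*j - 21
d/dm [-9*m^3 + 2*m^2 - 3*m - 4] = -27*m^2 + 4*m - 3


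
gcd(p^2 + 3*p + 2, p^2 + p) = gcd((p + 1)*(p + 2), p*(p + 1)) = p + 1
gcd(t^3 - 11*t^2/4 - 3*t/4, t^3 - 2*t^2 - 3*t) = t^2 - 3*t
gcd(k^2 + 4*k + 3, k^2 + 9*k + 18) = k + 3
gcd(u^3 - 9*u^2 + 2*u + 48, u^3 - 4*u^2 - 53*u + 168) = u^2 - 11*u + 24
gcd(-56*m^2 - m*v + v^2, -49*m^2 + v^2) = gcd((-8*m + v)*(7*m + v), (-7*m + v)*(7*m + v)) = 7*m + v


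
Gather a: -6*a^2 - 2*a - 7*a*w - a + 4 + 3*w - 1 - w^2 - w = -6*a^2 + a*(-7*w - 3) - w^2 + 2*w + 3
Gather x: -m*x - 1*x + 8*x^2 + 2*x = 8*x^2 + x*(1 - m)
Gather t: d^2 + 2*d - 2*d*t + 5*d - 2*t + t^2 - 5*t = d^2 + 7*d + t^2 + t*(-2*d - 7)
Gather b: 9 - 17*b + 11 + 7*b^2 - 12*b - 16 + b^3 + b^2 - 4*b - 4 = b^3 + 8*b^2 - 33*b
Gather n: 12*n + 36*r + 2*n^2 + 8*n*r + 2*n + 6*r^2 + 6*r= 2*n^2 + n*(8*r + 14) + 6*r^2 + 42*r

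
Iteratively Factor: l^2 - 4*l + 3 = (l - 1)*(l - 3)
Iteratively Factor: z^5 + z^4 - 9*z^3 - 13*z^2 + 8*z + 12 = (z + 2)*(z^4 - z^3 - 7*z^2 + z + 6) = (z - 3)*(z + 2)*(z^3 + 2*z^2 - z - 2) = (z - 3)*(z + 2)^2*(z^2 - 1) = (z - 3)*(z - 1)*(z + 2)^2*(z + 1)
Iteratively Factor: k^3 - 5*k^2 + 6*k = (k)*(k^2 - 5*k + 6) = k*(k - 3)*(k - 2)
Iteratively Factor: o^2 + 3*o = (o + 3)*(o)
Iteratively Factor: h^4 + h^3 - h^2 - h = (h)*(h^3 + h^2 - h - 1) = h*(h + 1)*(h^2 - 1) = h*(h - 1)*(h + 1)*(h + 1)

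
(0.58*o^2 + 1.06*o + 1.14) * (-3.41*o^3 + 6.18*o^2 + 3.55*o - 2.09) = -1.9778*o^5 - 0.0302000000000007*o^4 + 4.7224*o^3 + 9.596*o^2 + 1.8316*o - 2.3826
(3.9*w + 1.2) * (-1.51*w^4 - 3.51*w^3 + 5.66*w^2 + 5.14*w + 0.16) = -5.889*w^5 - 15.501*w^4 + 17.862*w^3 + 26.838*w^2 + 6.792*w + 0.192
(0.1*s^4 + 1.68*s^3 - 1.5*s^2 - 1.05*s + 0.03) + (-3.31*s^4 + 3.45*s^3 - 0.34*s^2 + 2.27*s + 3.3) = -3.21*s^4 + 5.13*s^3 - 1.84*s^2 + 1.22*s + 3.33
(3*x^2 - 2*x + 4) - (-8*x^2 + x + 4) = 11*x^2 - 3*x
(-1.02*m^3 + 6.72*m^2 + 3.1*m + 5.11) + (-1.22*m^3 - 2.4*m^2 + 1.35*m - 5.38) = -2.24*m^3 + 4.32*m^2 + 4.45*m - 0.27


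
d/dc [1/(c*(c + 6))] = 2*(-c - 3)/(c^2*(c^2 + 12*c + 36))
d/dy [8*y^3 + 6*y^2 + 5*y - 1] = 24*y^2 + 12*y + 5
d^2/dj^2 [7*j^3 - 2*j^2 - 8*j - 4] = 42*j - 4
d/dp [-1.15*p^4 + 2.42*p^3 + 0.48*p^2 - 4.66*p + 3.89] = -4.6*p^3 + 7.26*p^2 + 0.96*p - 4.66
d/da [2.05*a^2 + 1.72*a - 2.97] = 4.1*a + 1.72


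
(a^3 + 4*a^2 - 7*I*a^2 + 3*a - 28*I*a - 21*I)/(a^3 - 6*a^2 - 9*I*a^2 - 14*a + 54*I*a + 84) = (a^2 + 4*a + 3)/(a^2 - 2*a*(3 + I) + 12*I)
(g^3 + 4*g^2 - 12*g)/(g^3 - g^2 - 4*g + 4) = g*(g + 6)/(g^2 + g - 2)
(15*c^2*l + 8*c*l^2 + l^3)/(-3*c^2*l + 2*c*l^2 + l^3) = (-5*c - l)/(c - l)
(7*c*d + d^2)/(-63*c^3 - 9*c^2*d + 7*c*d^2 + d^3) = -d/(9*c^2 - d^2)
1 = 1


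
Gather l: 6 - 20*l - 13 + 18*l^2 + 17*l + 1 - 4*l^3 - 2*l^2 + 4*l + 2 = -4*l^3 + 16*l^2 + l - 4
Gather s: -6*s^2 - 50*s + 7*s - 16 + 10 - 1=-6*s^2 - 43*s - 7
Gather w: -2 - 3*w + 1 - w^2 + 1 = -w^2 - 3*w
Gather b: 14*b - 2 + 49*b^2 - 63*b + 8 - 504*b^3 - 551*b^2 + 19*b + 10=-504*b^3 - 502*b^2 - 30*b + 16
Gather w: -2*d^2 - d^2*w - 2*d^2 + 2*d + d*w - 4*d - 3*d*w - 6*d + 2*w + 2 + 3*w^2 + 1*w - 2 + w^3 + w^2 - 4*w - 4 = -4*d^2 - 8*d + w^3 + 4*w^2 + w*(-d^2 - 2*d - 1) - 4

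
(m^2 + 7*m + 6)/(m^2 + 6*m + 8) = (m^2 + 7*m + 6)/(m^2 + 6*m + 8)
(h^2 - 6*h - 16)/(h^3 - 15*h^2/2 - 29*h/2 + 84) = 2*(h + 2)/(2*h^2 + h - 21)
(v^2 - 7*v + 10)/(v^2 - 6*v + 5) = (v - 2)/(v - 1)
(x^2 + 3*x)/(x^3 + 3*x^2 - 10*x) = (x + 3)/(x^2 + 3*x - 10)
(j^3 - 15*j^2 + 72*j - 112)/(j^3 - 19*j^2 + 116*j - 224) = (j - 4)/(j - 8)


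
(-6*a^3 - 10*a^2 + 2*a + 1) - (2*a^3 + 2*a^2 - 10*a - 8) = -8*a^3 - 12*a^2 + 12*a + 9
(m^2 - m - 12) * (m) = m^3 - m^2 - 12*m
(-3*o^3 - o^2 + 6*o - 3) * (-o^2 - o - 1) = 3*o^5 + 4*o^4 - 2*o^3 - 2*o^2 - 3*o + 3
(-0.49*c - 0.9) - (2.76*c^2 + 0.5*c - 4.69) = -2.76*c^2 - 0.99*c + 3.79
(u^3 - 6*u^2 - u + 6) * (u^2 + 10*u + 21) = u^5 + 4*u^4 - 40*u^3 - 130*u^2 + 39*u + 126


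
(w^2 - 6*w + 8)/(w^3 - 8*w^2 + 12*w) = (w - 4)/(w*(w - 6))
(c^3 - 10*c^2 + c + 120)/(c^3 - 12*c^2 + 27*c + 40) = (c + 3)/(c + 1)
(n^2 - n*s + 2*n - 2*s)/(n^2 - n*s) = (n + 2)/n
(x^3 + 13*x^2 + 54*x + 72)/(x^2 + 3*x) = x + 10 + 24/x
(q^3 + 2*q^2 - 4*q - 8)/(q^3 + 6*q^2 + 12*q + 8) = (q - 2)/(q + 2)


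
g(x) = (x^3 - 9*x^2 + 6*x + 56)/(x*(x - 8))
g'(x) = (3*x^2 - 18*x + 6)/(x*(x - 8)) - (x^3 - 9*x^2 + 6*x + 56)/(x*(x - 8)^2) - (x^3 - 9*x^2 + 6*x + 56)/(x^2*(x - 8)) = (x^4 - 16*x^3 + 66*x^2 - 112*x + 448)/(x^2*(x^2 - 16*x + 64))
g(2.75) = -1.75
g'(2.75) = 1.74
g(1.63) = -4.45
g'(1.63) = 3.51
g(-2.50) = -1.18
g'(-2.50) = 2.07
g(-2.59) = -1.36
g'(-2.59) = 2.00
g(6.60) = 0.97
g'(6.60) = -1.39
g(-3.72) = -3.26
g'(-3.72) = 1.47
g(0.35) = -21.30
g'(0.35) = 58.06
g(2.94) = -1.43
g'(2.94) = 1.61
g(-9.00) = -9.52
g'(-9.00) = 1.07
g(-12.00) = -12.67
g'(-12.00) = 1.04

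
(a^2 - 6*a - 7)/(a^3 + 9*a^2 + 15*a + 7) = (a - 7)/(a^2 + 8*a + 7)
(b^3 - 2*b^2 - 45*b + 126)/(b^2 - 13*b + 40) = (b^3 - 2*b^2 - 45*b + 126)/(b^2 - 13*b + 40)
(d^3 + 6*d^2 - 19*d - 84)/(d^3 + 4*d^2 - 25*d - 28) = (d + 3)/(d + 1)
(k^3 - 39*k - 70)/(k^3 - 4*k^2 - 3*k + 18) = (k^2 - 2*k - 35)/(k^2 - 6*k + 9)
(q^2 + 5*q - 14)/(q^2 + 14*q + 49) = (q - 2)/(q + 7)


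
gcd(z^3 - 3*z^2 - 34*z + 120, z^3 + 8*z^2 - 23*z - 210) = z^2 + z - 30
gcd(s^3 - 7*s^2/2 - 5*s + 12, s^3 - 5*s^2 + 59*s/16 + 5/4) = s - 4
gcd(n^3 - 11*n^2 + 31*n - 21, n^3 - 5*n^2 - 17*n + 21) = n^2 - 8*n + 7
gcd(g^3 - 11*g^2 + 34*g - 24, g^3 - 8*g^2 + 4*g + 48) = g^2 - 10*g + 24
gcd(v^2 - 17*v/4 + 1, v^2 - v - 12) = v - 4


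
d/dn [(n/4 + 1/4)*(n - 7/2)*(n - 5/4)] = 3*n^2/4 - 15*n/8 - 3/32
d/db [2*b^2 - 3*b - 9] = 4*b - 3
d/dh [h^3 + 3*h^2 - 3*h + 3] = 3*h^2 + 6*h - 3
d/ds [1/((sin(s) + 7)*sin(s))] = -(2*sin(s) + 7)*cos(s)/((sin(s) + 7)^2*sin(s)^2)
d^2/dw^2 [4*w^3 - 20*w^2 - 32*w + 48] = 24*w - 40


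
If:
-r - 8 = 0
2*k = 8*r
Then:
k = -32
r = -8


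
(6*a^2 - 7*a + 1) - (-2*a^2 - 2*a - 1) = 8*a^2 - 5*a + 2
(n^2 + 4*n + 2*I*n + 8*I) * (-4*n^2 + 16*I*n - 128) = -4*n^4 - 16*n^3 + 8*I*n^3 - 160*n^2 + 32*I*n^2 - 640*n - 256*I*n - 1024*I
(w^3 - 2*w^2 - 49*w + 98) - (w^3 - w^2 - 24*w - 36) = -w^2 - 25*w + 134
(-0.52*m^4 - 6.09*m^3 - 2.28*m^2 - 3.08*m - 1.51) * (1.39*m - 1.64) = -0.7228*m^5 - 7.6123*m^4 + 6.8184*m^3 - 0.542000000000001*m^2 + 2.9523*m + 2.4764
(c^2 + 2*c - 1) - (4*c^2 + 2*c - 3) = 2 - 3*c^2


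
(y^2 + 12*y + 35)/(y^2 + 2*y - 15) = (y + 7)/(y - 3)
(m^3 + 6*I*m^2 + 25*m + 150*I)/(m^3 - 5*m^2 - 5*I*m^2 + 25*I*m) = (m^2 + 11*I*m - 30)/(m*(m - 5))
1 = 1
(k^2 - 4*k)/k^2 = (k - 4)/k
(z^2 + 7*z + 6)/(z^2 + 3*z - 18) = (z + 1)/(z - 3)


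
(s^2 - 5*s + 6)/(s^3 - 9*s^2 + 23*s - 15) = (s - 2)/(s^2 - 6*s + 5)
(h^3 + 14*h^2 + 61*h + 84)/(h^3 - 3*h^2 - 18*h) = (h^2 + 11*h + 28)/(h*(h - 6))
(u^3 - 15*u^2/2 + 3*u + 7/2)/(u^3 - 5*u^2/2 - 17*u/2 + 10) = (2*u^2 - 13*u - 7)/(2*u^2 - 3*u - 20)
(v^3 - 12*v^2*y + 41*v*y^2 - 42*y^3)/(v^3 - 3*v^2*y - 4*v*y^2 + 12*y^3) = (v - 7*y)/(v + 2*y)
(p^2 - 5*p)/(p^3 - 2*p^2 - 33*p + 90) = p/(p^2 + 3*p - 18)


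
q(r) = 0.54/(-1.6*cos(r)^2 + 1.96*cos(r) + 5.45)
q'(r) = 0.54*(-3.2*sin(r)*cos(r) + 1.96*sin(r))/(-1.6*cos(r)^2 + 1.96*cos(r) + 5.45)^2 = (1.0584 - 1.728*cos(r))*sin(r)/(-1.6*cos(r)^2 + 1.96*cos(r) + 5.45)^2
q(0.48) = 0.09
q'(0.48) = -0.01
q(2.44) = 0.18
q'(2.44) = 0.17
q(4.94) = 0.09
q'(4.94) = -0.02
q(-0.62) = 0.09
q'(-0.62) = 0.01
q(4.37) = 0.12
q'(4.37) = -0.07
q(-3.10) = 0.29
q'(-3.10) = -0.03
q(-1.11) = 0.09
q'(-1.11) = -0.01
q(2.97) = 0.27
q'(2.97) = 0.12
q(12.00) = 0.09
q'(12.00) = 0.01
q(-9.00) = 0.23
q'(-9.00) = -0.20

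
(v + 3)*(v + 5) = v^2 + 8*v + 15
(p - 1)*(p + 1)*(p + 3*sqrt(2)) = p^3 + 3*sqrt(2)*p^2 - p - 3*sqrt(2)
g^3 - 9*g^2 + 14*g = g*(g - 7)*(g - 2)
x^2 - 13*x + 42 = (x - 7)*(x - 6)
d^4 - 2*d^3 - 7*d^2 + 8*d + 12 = (d - 3)*(d - 2)*(d + 1)*(d + 2)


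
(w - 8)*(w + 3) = w^2 - 5*w - 24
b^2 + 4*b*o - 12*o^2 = (b - 2*o)*(b + 6*o)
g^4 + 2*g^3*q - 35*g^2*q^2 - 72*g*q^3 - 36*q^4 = (g - 6*q)*(g + q)^2*(g + 6*q)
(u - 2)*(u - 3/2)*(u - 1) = u^3 - 9*u^2/2 + 13*u/2 - 3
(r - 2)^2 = r^2 - 4*r + 4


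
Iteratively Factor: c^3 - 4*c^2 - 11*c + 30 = (c - 2)*(c^2 - 2*c - 15) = (c - 2)*(c + 3)*(c - 5)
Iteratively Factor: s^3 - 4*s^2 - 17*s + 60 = (s - 5)*(s^2 + s - 12) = (s - 5)*(s - 3)*(s + 4)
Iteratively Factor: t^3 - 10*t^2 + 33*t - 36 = (t - 3)*(t^2 - 7*t + 12) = (t - 3)^2*(t - 4)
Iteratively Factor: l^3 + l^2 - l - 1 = (l - 1)*(l^2 + 2*l + 1) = (l - 1)*(l + 1)*(l + 1)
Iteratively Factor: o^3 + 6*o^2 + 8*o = (o)*(o^2 + 6*o + 8) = o*(o + 4)*(o + 2)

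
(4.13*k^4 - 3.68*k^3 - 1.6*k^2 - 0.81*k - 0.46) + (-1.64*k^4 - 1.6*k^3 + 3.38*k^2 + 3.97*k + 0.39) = 2.49*k^4 - 5.28*k^3 + 1.78*k^2 + 3.16*k - 0.07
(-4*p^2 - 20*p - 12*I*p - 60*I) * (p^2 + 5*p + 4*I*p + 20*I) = -4*p^4 - 40*p^3 - 28*I*p^3 - 52*p^2 - 280*I*p^2 + 480*p - 700*I*p + 1200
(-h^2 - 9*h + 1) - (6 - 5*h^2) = 4*h^2 - 9*h - 5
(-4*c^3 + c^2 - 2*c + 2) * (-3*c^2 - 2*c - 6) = 12*c^5 + 5*c^4 + 28*c^3 - 8*c^2 + 8*c - 12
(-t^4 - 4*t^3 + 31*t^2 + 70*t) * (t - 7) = -t^5 + 3*t^4 + 59*t^3 - 147*t^2 - 490*t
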